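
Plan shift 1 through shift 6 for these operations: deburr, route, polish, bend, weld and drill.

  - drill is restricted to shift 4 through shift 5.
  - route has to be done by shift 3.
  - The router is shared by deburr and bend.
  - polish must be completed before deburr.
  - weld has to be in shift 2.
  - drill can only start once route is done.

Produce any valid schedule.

weld -> shift 2, polish -> shift 1, bend -> shift 1, route -> shift 1, drill -> shift 4, deburr -> shift 2

Checking: route(shift 1) before drill(shift 4); polish(shift 1) before deburr(shift 2); deburr(shift 2) != bend(shift 1); route=shift 1 in [shift 1,shift 3]; weld=shift 2 in [shift 2,shift 2]; drill=shift 4 in [shift 4,shift 5].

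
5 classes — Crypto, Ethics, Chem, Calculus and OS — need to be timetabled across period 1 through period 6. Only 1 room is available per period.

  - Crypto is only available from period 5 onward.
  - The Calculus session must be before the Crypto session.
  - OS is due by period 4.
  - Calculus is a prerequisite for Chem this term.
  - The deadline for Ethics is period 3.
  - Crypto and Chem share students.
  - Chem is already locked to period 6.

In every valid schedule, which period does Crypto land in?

Crypto's window is period 5–period 6.
Chem is fixed at period 6, and Crypto can't share a period with Chem.
So Crypto must be period 5.

period 5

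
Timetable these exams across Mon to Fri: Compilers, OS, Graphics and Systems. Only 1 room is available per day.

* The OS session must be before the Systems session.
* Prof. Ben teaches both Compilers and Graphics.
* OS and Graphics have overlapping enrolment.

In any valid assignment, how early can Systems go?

Precedence pushes Systems to at least Tue.
Systems at Tue is achievable: Compilers -> Wed, Systems -> Tue, Graphics -> Thu, OS -> Mon.

Tue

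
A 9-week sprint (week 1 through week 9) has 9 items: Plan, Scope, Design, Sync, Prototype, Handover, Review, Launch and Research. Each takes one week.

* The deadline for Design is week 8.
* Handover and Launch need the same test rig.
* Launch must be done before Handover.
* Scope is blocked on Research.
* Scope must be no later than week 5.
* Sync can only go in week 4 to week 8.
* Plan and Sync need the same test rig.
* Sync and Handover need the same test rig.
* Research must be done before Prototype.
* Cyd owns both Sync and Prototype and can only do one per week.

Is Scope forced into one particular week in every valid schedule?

Scope can be week 2 (e.g. Handover in week 2, Scope in week 2, Sync in week 4, Plan in week 1, Launch in week 1, Prototype in week 2, Design in week 1, Research in week 1, Review in week 1) or week 3 (e.g. Plan=week 1; Scope=week 3; Sync=week 4; Review=week 1; Launch=week 1; Prototype=week 2; Design=week 1; Research=week 1; Handover=week 2).

No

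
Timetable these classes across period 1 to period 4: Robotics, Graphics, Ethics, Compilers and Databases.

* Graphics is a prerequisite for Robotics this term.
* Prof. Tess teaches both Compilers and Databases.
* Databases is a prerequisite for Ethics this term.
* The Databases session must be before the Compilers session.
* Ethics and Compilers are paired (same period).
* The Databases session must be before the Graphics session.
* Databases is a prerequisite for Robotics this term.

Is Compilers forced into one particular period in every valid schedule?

Compilers can be period 2 (e.g. Databases=period 1; Ethics=period 2; Compilers=period 2; Robotics=period 3; Graphics=period 2) or period 3 (e.g. Databases=period 1; Graphics=period 2; Robotics=period 3; Compilers=period 3; Ethics=period 3).

No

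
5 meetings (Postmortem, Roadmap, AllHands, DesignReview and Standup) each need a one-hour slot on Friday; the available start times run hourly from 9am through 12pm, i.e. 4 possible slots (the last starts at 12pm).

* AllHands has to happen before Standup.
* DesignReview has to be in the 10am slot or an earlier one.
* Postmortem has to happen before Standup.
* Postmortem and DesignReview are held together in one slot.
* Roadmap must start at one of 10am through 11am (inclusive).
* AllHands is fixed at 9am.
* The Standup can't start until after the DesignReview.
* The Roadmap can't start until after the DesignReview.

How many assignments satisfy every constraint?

8

Splitting on Postmortem: it can be 9am (6), 10am (2). Listing each branch's schedules as (Roadmap, AllHands, DesignReview, Standup):
Postmortem=9am: (10am,9am,9am,10am) (10am,9am,9am,11am) (10am,9am,9am,12pm) (11am,9am,9am,10am) (11am,9am,9am,11am) (11am,9am,9am,12pm) — 6.
Postmortem=10am: (11am,9am,10am,11am) (11am,9am,10am,12pm) — 2.
Summing: 6 + 2 = 8.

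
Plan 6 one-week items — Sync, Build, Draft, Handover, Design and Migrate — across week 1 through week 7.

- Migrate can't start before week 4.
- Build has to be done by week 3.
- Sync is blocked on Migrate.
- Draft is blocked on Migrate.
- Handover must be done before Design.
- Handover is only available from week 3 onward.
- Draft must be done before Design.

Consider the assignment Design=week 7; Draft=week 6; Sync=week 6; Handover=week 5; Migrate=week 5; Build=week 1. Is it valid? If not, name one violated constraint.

Yes

Build has to be done by week 3 — holds.
Handover is only available from week 3 onward — holds.
Migrate can't start before week 4 — holds.
Draft is blocked on Migrate — holds.
Handover must be done before Design — holds.
Sync is blocked on Migrate — holds.
Draft must be done before Design — holds.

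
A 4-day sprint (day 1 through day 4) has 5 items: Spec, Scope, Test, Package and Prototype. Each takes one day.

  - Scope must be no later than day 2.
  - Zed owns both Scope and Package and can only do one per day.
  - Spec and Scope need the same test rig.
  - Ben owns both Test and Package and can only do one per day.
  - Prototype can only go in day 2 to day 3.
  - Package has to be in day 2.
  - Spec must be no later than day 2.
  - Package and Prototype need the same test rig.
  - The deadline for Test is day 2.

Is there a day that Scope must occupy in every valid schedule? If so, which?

day 1

Scope's window is day 1–day 2.
Package is fixed at day 2, and Scope can't share a day with Package.
So Scope must be day 1.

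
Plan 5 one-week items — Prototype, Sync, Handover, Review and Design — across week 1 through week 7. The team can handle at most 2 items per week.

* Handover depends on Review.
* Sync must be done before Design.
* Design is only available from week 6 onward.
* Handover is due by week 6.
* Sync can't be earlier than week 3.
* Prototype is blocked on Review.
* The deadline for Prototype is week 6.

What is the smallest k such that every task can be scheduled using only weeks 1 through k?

The precedence chain requires at least 2 distinct weeks.
With at most 2 per week and 5 tasks, at least 3 weeks are needed.
Design can't be placed before week 6, so the schedule must run through at least week 6.
6 works (last occupied week: week 6): for example Design -> week 6, Prototype -> week 2, Review -> week 1, Sync -> week 3, Handover -> week 2.

6 weeks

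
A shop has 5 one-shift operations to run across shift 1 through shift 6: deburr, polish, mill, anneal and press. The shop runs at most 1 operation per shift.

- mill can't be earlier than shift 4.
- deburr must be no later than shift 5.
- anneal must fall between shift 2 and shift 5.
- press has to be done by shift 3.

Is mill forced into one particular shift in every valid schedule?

No

mill can be shift 4 (e.g. mill=shift 4, deburr=shift 3, anneal=shift 2, polish=shift 5, press=shift 1) or shift 5 (e.g. mill in shift 5; press in shift 1; anneal in shift 2; deburr in shift 3; polish in shift 4).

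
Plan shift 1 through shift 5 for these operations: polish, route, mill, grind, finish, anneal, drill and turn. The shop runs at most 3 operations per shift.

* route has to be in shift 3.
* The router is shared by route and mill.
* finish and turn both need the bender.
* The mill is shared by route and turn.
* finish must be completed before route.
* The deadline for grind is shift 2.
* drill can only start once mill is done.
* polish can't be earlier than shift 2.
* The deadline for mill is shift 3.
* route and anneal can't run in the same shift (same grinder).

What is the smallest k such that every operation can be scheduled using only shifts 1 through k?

The precedence chain requires at least 2 distinct shifts.
With at most 3 per shift and 8 operations, at least 3 shifts are needed.
route can't be placed before shift 3, so the schedule must run through at least shift 3.
3 works (last occupied shift: shift 3): for example route in shift 3, grind in shift 1, polish in shift 2, mill in shift 1, turn in shift 2, anneal in shift 2, drill in shift 3, finish in shift 1.

3 shifts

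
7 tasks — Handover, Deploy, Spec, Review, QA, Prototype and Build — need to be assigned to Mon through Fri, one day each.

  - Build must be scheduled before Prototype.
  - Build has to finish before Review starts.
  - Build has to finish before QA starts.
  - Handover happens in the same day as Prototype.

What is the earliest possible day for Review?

Precedence pushes Review to at least Tue.
Review at Tue is achievable: Deploy in Mon, Review in Tue, Build in Mon, Spec in Mon, Handover in Tue, QA in Tue, Prototype in Tue.

Tue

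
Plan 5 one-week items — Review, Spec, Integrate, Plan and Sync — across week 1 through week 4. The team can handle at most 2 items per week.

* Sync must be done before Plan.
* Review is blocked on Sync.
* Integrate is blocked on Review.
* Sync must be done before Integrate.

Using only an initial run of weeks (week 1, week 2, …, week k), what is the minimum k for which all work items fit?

3 weeks

The precedence chain requires at least 3 distinct weeks.
With at most 2 per week and 5 work items, at least 3 weeks are needed.
3 works (last occupied week: week 3): for example Sync -> week 1, Integrate -> week 3, Spec -> week 1, Review -> week 2, Plan -> week 2.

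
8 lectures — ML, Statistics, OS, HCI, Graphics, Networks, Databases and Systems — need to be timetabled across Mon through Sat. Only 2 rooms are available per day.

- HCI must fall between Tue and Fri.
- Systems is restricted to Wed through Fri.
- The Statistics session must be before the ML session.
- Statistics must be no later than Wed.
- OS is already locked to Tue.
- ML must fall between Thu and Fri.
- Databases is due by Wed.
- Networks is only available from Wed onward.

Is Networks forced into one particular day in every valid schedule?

No

Networks can be Wed (e.g. Databases in Mon, HCI in Tue, ML in Thu, OS in Tue, Statistics in Mon, Systems in Wed, Networks in Wed, Graphics in Thu) or Thu (e.g. Networks in Thu, ML in Thu, OS in Tue, HCI in Tue, Databases in Mon, Graphics in Wed, Systems in Wed, Statistics in Mon).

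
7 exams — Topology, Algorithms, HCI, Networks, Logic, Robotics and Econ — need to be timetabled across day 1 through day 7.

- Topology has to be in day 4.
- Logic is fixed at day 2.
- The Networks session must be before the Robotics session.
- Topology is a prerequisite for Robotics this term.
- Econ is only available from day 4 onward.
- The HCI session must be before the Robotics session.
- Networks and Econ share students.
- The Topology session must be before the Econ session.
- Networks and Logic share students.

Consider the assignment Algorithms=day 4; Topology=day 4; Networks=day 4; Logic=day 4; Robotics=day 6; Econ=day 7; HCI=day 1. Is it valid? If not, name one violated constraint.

Networks and Logic share students — violated.
Topology is a prerequisite for Robotics this term — holds.
Topology has to be in day 4 — holds.
Networks and Econ share students — holds.
The Topology session must be before the Econ session — holds.
Logic is fixed at day 2 — violated.
Econ is only available from day 4 onward — holds.
The Networks session must be before the Robotics session — holds.
The HCI session must be before the Robotics session — holds.

No — it violates: Networks and Logic share students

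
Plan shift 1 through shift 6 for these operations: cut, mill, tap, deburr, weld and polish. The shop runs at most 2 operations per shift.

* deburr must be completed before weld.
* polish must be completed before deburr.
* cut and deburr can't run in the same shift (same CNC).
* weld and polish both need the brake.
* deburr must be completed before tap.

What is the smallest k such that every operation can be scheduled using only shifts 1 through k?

The precedence chain requires at least 3 distinct shifts.
With at most 2 per shift and 6 operations, at least 3 shifts are needed.
3 works (last occupied shift: shift 3): for example weld=shift 3, polish=shift 1, deburr=shift 2, cut=shift 1, tap=shift 3, mill=shift 2.

3 shifts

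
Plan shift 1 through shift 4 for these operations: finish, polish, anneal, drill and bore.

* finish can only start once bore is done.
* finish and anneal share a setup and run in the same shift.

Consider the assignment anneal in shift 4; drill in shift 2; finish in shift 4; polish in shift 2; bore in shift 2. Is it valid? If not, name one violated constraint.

finish can only start once bore is done — holds.
finish and anneal share a setup and run in the same shift — holds.

Valid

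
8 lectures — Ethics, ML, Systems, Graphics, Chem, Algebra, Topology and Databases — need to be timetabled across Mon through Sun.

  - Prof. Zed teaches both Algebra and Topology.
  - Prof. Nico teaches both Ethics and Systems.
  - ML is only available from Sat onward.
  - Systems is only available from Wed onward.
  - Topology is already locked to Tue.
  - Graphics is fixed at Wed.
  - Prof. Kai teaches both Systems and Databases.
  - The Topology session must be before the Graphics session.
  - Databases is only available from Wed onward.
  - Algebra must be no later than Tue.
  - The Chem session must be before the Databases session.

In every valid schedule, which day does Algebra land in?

Algebra's window is Mon–Tue.
Topology is fixed at Tue, and Algebra can't share a day with Topology.
So Algebra must be Mon.

Mon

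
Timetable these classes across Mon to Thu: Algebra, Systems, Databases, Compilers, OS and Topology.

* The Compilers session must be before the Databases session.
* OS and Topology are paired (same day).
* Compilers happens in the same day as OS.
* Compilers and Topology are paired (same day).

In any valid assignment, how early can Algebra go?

Mon

Algebra at Mon is achievable: Topology=Mon, Databases=Tue, Compilers=Mon, Systems=Mon, OS=Mon, Algebra=Mon.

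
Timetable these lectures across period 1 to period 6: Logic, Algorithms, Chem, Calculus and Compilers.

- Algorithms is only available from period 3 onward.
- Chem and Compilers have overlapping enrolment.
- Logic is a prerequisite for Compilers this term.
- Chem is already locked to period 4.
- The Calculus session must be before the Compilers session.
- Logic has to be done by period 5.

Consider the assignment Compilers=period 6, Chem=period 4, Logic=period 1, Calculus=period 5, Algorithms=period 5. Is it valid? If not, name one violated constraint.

Valid

Chem is already locked to period 4 — holds.
The Calculus session must be before the Compilers session — holds.
Logic has to be done by period 5 — holds.
Algorithms is only available from period 3 onward — holds.
Chem and Compilers have overlapping enrolment — holds.
Logic is a prerequisite for Compilers this term — holds.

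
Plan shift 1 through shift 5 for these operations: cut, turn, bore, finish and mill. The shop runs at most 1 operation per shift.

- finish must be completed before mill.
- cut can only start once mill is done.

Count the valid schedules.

20

Splitting on cut: it can be shift 3 (2), shift 4 (6), shift 5 (12). Listing each branch's schedules as (turn, bore, finish, mill) by shift number:
cut=shift 3: (4,5,1,2) (5,4,1,2) — 2.
cut=shift 4: (1,5,2,3) (2,5,1,3) (3,5,1,2) (5,1,2,3) (5,2,1,3) (5,3,1,2) — 6.
cut=shift 5: (1,2,3,4) (1,3,2,4) (1,4,2,3) (2,1,3,4) (2,3,1,4) (2,4,1,3) (3,1,2,4) (3,2,1,4) (3,4,1,2) (4,1,2,3) (4,2,1,3) (4,3,1,2) — 12.
Summing: 2 + 6 + 12 = 20.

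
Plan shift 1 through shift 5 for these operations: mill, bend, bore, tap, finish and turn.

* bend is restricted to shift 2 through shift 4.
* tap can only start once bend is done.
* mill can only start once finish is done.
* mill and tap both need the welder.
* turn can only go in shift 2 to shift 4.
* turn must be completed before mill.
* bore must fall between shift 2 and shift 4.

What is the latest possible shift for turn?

shift 4

Turn is available from shift 2; turn's own window allows nothing later than shift 4.
turn at shift 4 is achievable: mill in shift 5, bore in shift 2, turn in shift 4, tap in shift 3, finish in shift 1, bend in shift 2.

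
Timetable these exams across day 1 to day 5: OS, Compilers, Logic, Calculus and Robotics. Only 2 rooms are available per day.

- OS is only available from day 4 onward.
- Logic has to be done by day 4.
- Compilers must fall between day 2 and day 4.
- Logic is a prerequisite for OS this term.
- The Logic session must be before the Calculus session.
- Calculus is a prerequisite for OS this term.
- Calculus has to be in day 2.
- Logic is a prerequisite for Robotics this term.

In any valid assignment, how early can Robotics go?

Precedence pushes Robotics to at least day 2.
Robotics at day 2 is achievable: Compilers -> day 3, OS -> day 4, Calculus -> day 2, Robotics -> day 2, Logic -> day 1.

day 2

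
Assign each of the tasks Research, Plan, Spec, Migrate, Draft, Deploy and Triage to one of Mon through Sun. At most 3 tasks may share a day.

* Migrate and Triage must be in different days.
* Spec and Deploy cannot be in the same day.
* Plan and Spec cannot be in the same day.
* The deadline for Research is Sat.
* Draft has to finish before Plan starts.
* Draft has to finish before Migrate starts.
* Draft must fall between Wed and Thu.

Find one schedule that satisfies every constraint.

Plan -> Thu; Spec -> Mon; Draft -> Wed; Migrate -> Thu; Research -> Mon; Triage -> Mon; Deploy -> Tue

Checking: Draft(Wed) before Plan(Thu); Draft(Wed) before Migrate(Thu); Migrate(Thu) != Triage(Mon); Spec(Mon) != Deploy(Tue); Plan(Thu) != Spec(Mon); Draft=Wed in [Wed,Thu]; Research=Mon in [Mon,Sat]; max 3 per day (cap 3).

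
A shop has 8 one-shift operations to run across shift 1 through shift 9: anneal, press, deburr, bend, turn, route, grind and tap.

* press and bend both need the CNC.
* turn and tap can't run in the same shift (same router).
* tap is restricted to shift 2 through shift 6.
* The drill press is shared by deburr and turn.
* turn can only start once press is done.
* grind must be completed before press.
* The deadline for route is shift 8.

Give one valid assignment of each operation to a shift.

turn -> shift 3; grind -> shift 1; deburr -> shift 1; press -> shift 2; anneal -> shift 1; bend -> shift 1; route -> shift 1; tap -> shift 2

Checking: press(shift 2) before turn(shift 3); grind(shift 1) before press(shift 2); turn(shift 3) != tap(shift 2); press(shift 2) != bend(shift 1); deburr(shift 1) != turn(shift 3); tap=shift 2 in [shift 2,shift 6]; route=shift 1 in [shift 1,shift 8].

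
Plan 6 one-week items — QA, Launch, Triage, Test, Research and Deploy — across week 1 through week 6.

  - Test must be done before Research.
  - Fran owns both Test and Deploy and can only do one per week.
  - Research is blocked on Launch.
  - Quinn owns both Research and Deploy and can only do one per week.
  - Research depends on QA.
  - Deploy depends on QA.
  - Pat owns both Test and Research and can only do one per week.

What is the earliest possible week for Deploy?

Precedence pushes Deploy to at least week 2.
Deploy at week 2 is achievable: Launch -> week 1, Research -> week 3, Test -> week 1, QA -> week 1, Deploy -> week 2, Triage -> week 1.

week 2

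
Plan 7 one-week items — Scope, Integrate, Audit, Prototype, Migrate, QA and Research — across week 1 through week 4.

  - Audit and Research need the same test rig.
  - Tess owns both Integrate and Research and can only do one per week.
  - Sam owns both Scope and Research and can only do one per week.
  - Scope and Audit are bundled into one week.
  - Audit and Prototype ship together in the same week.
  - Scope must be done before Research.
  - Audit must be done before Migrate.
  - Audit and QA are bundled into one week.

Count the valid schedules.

42

Splitting on Scope: it can be week 1 (27), week 2 (12), week 3 (3). Listing each branch's schedules as (Integrate, Audit, Prototype, Migrate, QA, Research) by week number:
Scope=week 1: (1,1,1,2,1,2) (1,1,1,2,1,3) (1,1,1,2,1,4) (1,1,1,3,1,2) (1,1,1,3,1,3) (1,1,1,3,1,4) (1,1,1,4,1,2) (1,1,1,4,1,3) (1,1,1,4,1,4) (2,1,1,2,1,3) (2,1,1,2,1,4) (2,1,1,3,1,3) (2,1,1,3,1,4) (2,1,1,4,1,3) (2,1,1,4,1,4) (3,1,1,2,1,2) (3,1,1,2,1,4) (3,1,1,3,1,2) (3,1,1,3,1,4) (3,1,1,4,1,2) (3,1,1,4,1,4) (4,1,1,2,1,2) (4,1,1,2,1,3) (4,1,1,3,1,2) (4,1,1,3,1,3) (4,1,1,4,1,2) (4,1,1,4,1,3) — 27.
Scope=week 2: (1,2,2,3,2,3) (1,2,2,3,2,4) (1,2,2,4,2,3) (1,2,2,4,2,4) (2,2,2,3,2,3) (2,2,2,3,2,4) (2,2,2,4,2,3) (2,2,2,4,2,4) (3,2,2,3,2,4) (3,2,2,4,2,4) (4,2,2,3,2,3) (4,2,2,4,2,3) — 12.
Scope=week 3: (1,3,3,4,3,4) (2,3,3,4,3,4) (3,3,3,4,3,4) — 3.
Summing: 27 + 12 + 3 = 42.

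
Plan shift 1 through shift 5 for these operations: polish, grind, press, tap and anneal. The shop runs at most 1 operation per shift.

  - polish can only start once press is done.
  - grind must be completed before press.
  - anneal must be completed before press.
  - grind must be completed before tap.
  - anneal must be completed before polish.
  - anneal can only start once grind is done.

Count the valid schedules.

4

Enumerating: tap=shift 5; anneal=shift 2; polish=shift 4; press=shift 3; grind=shift 1 | press -> shift 3, anneal -> shift 2, grind -> shift 1, polish -> shift 5, tap -> shift 4 | anneal in shift 2, press in shift 4, tap in shift 3, polish in shift 5, grind in shift 1 | polish in shift 5; grind in shift 1; tap in shift 2; press in shift 4; anneal in shift 3.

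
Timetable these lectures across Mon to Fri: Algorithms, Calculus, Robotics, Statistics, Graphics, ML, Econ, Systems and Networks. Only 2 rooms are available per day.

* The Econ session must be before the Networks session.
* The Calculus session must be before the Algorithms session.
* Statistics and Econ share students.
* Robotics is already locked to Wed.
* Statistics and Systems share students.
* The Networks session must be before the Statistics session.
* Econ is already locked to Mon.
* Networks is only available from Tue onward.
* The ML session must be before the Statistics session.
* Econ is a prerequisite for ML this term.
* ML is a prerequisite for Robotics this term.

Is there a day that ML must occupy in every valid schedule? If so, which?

Econ is fixed at Mon and must come before ML, so ML is at least Tue.
Robotics is fixed at Wed and must come after ML, so ML is at most Tue.
So ML must be Tue.

Tue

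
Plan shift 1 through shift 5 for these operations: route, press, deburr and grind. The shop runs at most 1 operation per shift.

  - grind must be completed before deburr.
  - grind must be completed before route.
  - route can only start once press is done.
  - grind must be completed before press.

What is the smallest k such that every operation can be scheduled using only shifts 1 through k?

4 shifts

The precedence chain requires at least 3 distinct shifts.
With at most 1 per shift and 4 operations, at least 4 shifts are needed.
4 works (last occupied shift: shift 4): for example press=shift 2, grind=shift 1, deburr=shift 4, route=shift 3.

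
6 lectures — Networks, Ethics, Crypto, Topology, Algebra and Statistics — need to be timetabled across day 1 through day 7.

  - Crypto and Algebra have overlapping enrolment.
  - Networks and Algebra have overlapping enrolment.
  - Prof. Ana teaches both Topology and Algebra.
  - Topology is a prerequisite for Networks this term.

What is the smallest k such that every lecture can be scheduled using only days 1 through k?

The precedence chain requires at least 2 distinct days.
Could 2 days be enough, i.e. nothing placed later than day 2? No: Networks must come after Topology (at day 1 or later) → {day 2}; Topology must come before Networks (at day 2 or earlier) → {day 1}; Algebra can't share with Networks (day 2) → {day 1}; Algebra can't share with Topology (day 1) → nothing is left.
So 2 days is not enough.
3 works (last occupied day: day 3): for example Ethics=day 1; Networks=day 2; Algebra=day 3; Statistics=day 1; Topology=day 1; Crypto=day 1.

3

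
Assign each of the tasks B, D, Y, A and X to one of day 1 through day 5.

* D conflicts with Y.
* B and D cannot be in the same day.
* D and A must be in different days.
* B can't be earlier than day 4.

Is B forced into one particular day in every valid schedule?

No

B can be day 4 (e.g. D in day 1; A in day 2; X in day 1; Y in day 2; B in day 4) or day 5 (e.g. X=day 1; A=day 2; D=day 1; B=day 5; Y=day 2).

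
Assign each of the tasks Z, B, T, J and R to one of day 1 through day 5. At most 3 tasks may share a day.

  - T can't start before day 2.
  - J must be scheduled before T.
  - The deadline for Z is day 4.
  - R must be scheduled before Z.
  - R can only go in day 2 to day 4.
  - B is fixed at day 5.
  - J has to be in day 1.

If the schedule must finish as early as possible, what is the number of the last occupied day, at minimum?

day 5

The precedence chain requires at least 2 distinct days.
With at most 3 per day and 5 tasks, at least 2 days are needed.
B can't be placed before day 5, so the schedule must run through at least day 5.
5 works (last occupied day: day 5): for example Z -> day 3; T -> day 2; J -> day 1; R -> day 2; B -> day 5.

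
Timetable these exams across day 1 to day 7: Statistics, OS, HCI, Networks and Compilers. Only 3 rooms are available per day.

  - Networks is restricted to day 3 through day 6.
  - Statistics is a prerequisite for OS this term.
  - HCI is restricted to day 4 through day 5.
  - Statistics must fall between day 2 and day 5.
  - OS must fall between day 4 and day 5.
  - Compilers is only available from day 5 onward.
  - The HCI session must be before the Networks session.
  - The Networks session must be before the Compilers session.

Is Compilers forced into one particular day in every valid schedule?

Compilers can be day 6 (e.g. OS -> day 4, Compilers -> day 6, Statistics -> day 2, HCI -> day 4, Networks -> day 5) or day 7 (e.g. Networks in day 5, OS in day 4, Statistics in day 2, Compilers in day 7, HCI in day 4).

No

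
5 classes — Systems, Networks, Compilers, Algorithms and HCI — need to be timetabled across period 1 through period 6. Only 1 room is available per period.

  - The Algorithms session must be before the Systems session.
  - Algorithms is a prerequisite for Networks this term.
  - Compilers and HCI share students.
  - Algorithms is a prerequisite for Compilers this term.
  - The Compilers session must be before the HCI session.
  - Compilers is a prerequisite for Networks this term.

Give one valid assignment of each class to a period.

Systems -> period 4, Compilers -> period 2, Networks -> period 3, HCI -> period 5, Algorithms -> period 1

Checking: Compilers(period 2) before Networks(period 3); Algorithms(period 1) before Networks(period 3); Algorithms(period 1) before Compilers(period 2); Compilers(period 2) before HCI(period 5); Algorithms(period 1) before Systems(period 4); Compilers(period 2) != HCI(period 5); max 1 per period (cap 1).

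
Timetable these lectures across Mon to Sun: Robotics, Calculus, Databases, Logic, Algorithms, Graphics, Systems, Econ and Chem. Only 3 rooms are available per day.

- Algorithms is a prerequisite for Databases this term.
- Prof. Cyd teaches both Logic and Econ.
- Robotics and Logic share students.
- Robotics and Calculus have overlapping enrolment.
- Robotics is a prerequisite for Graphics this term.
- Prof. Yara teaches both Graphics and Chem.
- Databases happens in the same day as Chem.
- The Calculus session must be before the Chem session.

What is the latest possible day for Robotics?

Sat

Downstream work caps Robotics at Sat.
Robotics at Sat is achievable: Calculus in Mon, Econ in Wed, Logic in Mon, Databases in Tue, Chem in Tue, Algorithms in Mon, Graphics in Sun, Robotics in Sat, Systems in Tue.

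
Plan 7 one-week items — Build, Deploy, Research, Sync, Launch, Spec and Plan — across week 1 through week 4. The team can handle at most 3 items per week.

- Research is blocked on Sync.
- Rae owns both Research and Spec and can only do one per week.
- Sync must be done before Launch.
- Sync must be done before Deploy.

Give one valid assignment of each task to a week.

Sync=week 1, Spec=week 1, Research=week 2, Deploy=week 2, Launch=week 2, Build=week 1, Plan=week 3

Checking: Sync(week 1) before Launch(week 2); Sync(week 1) before Deploy(week 2); Sync(week 1) before Research(week 2); Research(week 2) != Spec(week 1); max 3 per week (cap 3).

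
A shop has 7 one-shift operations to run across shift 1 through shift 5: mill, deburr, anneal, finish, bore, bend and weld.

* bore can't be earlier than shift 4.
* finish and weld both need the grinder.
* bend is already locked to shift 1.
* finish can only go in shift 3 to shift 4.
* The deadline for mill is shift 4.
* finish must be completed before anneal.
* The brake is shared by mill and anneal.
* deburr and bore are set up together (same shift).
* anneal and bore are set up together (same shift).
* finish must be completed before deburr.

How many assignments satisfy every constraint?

44

Splitting on mill: it can be shift 1 (12), shift 2 (12), shift 3 (12), shift 4 (8). Listing each branch's schedules as (deburr, anneal, finish, bore, bend, weld) by shift number:
mill=shift 1: (4,4,3,4,1,1) (4,4,3,4,1,2) (4,4,3,4,1,4) (4,4,3,4,1,5) (5,5,3,5,1,1) (5,5,3,5,1,2) (5,5,3,5,1,4) (5,5,3,5,1,5) (5,5,4,5,1,1) (5,5,4,5,1,2) (5,5,4,5,1,3) (5,5,4,5,1,5) — 12.
mill=shift 2: (4,4,3,4,1,1) (4,4,3,4,1,2) (4,4,3,4,1,4) (4,4,3,4,1,5) (5,5,3,5,1,1) (5,5,3,5,1,2) (5,5,3,5,1,4) (5,5,3,5,1,5) (5,5,4,5,1,1) (5,5,4,5,1,2) (5,5,4,5,1,3) (5,5,4,5,1,5) — 12.
mill=shift 3: (4,4,3,4,1,1) (4,4,3,4,1,2) (4,4,3,4,1,4) (4,4,3,4,1,5) (5,5,3,5,1,1) (5,5,3,5,1,2) (5,5,3,5,1,4) (5,5,3,5,1,5) (5,5,4,5,1,1) (5,5,4,5,1,2) (5,5,4,5,1,3) (5,5,4,5,1,5) — 12.
mill=shift 4: (5,5,3,5,1,1) (5,5,3,5,1,2) (5,5,3,5,1,4) (5,5,3,5,1,5) (5,5,4,5,1,1) (5,5,4,5,1,2) (5,5,4,5,1,3) (5,5,4,5,1,5) — 8.
Summing: 12 + 12 + 12 + 8 = 44.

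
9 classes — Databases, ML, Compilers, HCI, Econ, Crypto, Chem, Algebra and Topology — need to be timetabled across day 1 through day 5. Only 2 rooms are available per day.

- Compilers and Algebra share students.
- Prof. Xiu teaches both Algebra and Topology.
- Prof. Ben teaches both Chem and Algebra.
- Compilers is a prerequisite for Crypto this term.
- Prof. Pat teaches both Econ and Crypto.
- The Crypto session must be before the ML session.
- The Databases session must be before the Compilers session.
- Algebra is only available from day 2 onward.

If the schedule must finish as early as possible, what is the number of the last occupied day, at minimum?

day 5

The precedence chain requires at least 4 distinct days.
With at most 2 per day and 9 classes, at least 5 days are needed.
5 works (last occupied day: day 5): for example HCI in day 1, ML in day 5, Crypto in day 4, Econ in day 2, Databases in day 1, Compilers in day 3, Algebra in day 2, Chem in day 3, Topology in day 4.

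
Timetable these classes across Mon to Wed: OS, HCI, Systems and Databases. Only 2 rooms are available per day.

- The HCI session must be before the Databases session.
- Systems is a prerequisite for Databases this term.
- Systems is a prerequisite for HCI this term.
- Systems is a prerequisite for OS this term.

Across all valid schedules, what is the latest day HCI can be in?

Precedence pushes HCI to at least Tue; downstream work caps HCI at Tue.
HCI at Tue is achievable: Systems -> Mon, Databases -> Wed, HCI -> Tue, OS -> Tue.

Tue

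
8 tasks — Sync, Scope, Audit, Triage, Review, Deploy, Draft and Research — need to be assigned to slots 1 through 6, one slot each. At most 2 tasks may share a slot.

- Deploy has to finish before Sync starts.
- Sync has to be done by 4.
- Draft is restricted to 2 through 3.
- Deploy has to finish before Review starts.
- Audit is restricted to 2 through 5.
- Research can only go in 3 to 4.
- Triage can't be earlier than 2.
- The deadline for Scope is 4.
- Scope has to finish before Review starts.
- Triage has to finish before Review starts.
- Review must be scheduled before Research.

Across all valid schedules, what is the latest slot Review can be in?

3

Precedence pushes Review to at least 3; downstream work caps Review at 3.
Review at 3 is achievable: Review in 3, Research in 4, Draft in 2, Sync in 3, Scope in 1, Triage in 2, Deploy in 1, Audit in 4.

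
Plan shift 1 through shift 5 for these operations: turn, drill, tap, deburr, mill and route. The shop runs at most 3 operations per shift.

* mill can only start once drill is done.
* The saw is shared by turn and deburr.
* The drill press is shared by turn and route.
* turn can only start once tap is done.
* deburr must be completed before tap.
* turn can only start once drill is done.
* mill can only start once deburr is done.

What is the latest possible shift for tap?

shift 4

Precedence pushes tap to at least shift 2; downstream work caps tap at shift 4.
tap at shift 4 is achievable: deburr -> shift 1, drill -> shift 1, mill -> shift 2, turn -> shift 5, route -> shift 1, tap -> shift 4.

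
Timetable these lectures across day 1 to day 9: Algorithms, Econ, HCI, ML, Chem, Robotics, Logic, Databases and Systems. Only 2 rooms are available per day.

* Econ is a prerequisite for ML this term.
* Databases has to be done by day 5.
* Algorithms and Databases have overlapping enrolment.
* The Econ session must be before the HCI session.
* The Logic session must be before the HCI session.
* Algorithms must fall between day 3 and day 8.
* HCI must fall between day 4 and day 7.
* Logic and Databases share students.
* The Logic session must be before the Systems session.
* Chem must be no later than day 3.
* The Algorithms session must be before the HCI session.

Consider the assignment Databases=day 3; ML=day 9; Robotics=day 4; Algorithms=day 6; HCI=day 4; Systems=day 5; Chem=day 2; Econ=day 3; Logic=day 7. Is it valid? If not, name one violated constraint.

The Econ session must be before the HCI session — holds.
The Algorithms session must be before the HCI session — violated.
Logic and Databases share students — holds.
The Logic session must be before the HCI session — violated.
The Logic session must be before the Systems session — violated.
Databases has to be done by day 5 — holds.
Econ is a prerequisite for ML this term — holds.
HCI must fall between day 4 and day 7 — holds.
Only 2 rooms are available per day — holds.
Chem must be no later than day 3 — holds.
Algorithms must fall between day 3 and day 8 — holds.
Algorithms and Databases have overlapping enrolment — holds.

Invalid. The Logic session must be before the HCI session.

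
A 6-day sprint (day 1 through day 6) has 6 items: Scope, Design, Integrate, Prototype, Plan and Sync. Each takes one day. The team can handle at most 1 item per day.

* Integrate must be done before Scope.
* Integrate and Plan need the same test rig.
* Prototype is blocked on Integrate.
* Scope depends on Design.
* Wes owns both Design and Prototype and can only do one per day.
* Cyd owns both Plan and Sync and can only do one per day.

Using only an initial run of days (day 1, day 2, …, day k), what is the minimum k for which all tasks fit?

The precedence chain requires at least 2 distinct days.
With at most 1 per day and 6 tasks, at least 6 days are needed.
6 works (last occupied day: day 6): for example Prototype -> day 4; Design -> day 2; Integrate -> day 1; Sync -> day 6; Plan -> day 5; Scope -> day 3.

6 days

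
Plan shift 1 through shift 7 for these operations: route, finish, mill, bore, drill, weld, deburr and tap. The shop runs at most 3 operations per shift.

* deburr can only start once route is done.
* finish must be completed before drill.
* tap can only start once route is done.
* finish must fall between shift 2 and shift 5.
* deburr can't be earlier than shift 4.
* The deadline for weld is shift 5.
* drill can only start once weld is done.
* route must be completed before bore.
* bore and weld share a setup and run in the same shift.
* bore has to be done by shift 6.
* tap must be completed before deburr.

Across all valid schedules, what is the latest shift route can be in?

shift 4

Downstream work caps route at shift 4.
route at shift 4 is achievable: deburr in shift 6; mill in shift 1; bore in shift 5; tap in shift 5; finish in shift 2; drill in shift 6; weld in shift 5; route in shift 4.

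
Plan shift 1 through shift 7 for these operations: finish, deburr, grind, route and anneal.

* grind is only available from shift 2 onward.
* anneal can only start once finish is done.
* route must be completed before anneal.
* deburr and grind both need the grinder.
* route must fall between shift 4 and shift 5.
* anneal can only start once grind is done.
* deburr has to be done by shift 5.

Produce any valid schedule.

finish=shift 1, anneal=shift 5, deburr=shift 1, route=shift 4, grind=shift 2

Checking: route(shift 4) before anneal(shift 5); finish(shift 1) before anneal(shift 5); grind(shift 2) before anneal(shift 5); deburr(shift 1) != grind(shift 2); deburr=shift 1 in [shift 1,shift 5]; grind=shift 2 in [shift 2,shift 7]; route=shift 4 in [shift 4,shift 5].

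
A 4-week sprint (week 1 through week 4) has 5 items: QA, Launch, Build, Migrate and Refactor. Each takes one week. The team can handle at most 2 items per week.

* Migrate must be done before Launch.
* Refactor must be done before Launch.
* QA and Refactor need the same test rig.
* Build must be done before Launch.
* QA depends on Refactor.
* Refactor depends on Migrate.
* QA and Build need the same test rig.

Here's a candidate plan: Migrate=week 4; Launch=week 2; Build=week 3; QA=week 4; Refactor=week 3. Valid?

No. Migrate must be done before Launch is not satisfied.

Build must be done before Launch — violated.
Refactor depends on Migrate — violated.
QA and Build need the same test rig — holds.
Refactor must be done before Launch — violated.
Migrate must be done before Launch — violated.
The team can handle at most 2 items per week — holds.
QA and Refactor need the same test rig — holds.
QA depends on Refactor — holds.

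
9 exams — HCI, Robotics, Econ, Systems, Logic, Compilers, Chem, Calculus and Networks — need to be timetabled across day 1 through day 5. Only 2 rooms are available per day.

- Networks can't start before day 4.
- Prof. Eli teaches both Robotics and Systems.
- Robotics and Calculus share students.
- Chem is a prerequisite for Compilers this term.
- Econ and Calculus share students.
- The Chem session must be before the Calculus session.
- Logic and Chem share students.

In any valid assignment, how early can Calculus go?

Precedence pushes Calculus to at least day 2.
Calculus at day 2 is achievable: Systems in day 4; Logic in day 5; Econ in day 3; Networks in day 4; Calculus in day 2; Robotics in day 3; HCI in day 1; Compilers in day 2; Chem in day 1.

day 2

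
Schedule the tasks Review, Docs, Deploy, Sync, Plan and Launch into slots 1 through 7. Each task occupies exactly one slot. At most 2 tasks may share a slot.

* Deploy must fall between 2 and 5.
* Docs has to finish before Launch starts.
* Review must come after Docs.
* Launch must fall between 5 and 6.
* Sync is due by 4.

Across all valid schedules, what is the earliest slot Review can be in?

Precedence pushes Review to at least 2.
Review at 2 is achievable: Deploy in 2, Plan in 3, Launch in 5, Docs in 1, Review in 2, Sync in 1.

2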